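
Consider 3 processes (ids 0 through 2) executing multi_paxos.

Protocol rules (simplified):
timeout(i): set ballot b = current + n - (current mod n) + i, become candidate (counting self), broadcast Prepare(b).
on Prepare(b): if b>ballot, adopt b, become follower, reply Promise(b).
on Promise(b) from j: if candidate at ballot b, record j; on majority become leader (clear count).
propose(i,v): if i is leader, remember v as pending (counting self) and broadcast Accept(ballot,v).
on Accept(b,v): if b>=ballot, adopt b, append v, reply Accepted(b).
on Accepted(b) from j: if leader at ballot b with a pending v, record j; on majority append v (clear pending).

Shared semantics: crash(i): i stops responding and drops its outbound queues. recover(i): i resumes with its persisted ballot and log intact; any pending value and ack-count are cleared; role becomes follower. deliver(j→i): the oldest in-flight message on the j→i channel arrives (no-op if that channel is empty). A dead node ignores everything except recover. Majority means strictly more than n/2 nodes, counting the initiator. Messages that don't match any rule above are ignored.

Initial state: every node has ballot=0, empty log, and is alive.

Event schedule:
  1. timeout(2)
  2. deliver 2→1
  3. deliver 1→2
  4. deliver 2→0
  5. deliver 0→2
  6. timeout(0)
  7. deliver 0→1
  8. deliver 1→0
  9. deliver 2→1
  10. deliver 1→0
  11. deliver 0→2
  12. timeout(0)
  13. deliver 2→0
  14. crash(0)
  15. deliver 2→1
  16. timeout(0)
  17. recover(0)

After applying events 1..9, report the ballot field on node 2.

5

[1] timeout(2) → N2(cand b5 [-])
[2] deliver 2→1 → N1(foll b5 [-])
[3] deliver 1→2 → N2(lead b5 [-])
[4] deliver 2→0 → N0(foll b5 [-])
[5] deliver 0→2 → ∅
[6] timeout(0) → N0(cand b6 [-])
[7] deliver 0→1 → N1(foll b6 [-])
[8] deliver 1→0 → N0(lead b6 [-])
[9] deliver 2→1 → ∅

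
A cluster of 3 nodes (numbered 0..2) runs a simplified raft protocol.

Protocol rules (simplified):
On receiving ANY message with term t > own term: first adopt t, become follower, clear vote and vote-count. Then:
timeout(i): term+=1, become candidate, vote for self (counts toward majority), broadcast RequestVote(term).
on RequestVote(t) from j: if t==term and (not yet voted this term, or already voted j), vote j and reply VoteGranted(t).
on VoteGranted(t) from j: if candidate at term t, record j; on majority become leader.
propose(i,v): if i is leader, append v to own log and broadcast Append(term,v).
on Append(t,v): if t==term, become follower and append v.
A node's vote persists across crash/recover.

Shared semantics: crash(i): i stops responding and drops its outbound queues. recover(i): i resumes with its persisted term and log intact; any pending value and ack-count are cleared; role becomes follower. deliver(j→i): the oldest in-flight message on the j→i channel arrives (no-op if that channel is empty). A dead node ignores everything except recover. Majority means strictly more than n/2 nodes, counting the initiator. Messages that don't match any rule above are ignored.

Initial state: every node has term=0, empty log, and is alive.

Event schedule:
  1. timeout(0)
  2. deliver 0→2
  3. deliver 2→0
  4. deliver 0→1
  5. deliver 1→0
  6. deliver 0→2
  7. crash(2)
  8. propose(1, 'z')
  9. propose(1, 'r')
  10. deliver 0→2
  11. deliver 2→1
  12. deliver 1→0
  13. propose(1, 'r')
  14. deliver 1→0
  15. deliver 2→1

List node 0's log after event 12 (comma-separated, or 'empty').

after 1 — timeout(0): n0:cand/t1/[-]
after 2 — deliver 0→2: n2:foll/t1/[-]
after 3 — deliver 2→0: n0:lead/t1/[-]
after 4 — deliver 0→1: n1:foll/t1/[-]
after 5 — deliver 1→0: ·
after 6 — deliver 0→2: ·
after 7 — crash(2): n2:✗foll/t1/[-]
after 8 — propose(1,'z'): ·
after 9 — propose(1,'r'): ·
after 10 — deliver 0→2: ·
after 11 — deliver 2→1: ·
after 12 — deliver 1→0: ·

empty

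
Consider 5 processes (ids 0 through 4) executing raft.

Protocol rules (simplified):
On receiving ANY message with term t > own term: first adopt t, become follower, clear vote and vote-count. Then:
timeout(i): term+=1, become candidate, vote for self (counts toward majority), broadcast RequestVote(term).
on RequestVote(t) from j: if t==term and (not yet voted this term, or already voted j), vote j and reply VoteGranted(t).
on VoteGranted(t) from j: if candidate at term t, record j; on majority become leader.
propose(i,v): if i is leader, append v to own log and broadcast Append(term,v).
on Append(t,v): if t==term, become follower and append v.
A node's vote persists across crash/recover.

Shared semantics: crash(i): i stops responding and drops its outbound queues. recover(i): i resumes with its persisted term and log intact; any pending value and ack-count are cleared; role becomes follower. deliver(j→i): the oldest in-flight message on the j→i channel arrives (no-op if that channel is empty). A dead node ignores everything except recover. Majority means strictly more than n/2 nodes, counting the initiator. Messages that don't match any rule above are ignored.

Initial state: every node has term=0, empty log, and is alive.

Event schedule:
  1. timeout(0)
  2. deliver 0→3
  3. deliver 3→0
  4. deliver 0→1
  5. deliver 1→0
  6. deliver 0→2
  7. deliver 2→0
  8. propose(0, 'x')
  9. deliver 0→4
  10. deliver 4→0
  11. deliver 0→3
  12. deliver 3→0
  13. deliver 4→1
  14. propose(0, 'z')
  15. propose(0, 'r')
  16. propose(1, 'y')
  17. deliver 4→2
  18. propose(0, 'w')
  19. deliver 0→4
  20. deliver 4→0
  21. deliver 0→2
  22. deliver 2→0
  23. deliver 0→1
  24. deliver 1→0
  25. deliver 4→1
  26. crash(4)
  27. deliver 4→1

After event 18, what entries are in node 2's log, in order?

empty

step 1 timeout(0): 0={cand,t=1,log=-}
step 2 deliver 0→3: 3={foll,t=1,log=-}
step 3 deliver 3→0: —
step 4 deliver 0→1: 1={foll,t=1,log=-}
step 5 deliver 1→0: 0={lead,t=1,log=-}
step 6 deliver 0→2: 2={foll,t=1,log=-}
step 7 deliver 2→0: —
step 8 propose(0,'x'): 0={lead,t=1,log=x}
step 9 deliver 0→4: 4={foll,t=1,log=-}
step 10 deliver 4→0: —
step 11 deliver 0→3: 3={foll,t=1,log=x}
step 12 deliver 3→0: —
step 13 deliver 4→1: —
step 14 propose(0,'z'): 0={lead,t=1,log=x,z}
step 15 propose(0,'r'): 0={lead,t=1,log=x,z,r}
step 16 propose(1,'y'): —
step 17 deliver 4→2: —
step 18 propose(0,'w'): 0={lead,t=1,log=x,z,r,w}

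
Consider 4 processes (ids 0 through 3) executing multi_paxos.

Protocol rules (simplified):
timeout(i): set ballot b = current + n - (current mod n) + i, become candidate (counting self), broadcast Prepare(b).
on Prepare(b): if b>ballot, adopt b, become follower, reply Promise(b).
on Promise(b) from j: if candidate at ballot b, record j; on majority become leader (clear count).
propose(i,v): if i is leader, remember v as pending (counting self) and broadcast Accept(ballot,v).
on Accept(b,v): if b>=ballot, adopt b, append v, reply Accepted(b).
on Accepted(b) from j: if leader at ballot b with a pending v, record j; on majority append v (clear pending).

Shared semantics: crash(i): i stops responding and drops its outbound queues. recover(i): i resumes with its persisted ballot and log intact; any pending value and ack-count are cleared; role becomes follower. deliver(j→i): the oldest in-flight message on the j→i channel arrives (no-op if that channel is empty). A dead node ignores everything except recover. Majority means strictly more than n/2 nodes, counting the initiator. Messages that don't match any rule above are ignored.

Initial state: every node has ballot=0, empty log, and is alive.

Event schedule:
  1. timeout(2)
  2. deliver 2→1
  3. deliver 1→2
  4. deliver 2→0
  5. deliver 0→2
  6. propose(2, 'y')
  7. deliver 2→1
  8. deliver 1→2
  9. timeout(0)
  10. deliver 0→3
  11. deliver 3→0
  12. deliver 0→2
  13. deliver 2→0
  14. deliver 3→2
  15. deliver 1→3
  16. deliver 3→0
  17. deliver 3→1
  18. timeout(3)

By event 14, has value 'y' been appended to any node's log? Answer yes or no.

after 1 — timeout(2): n2:cand/b6/[-]
after 2 — deliver 2→1: n1:foll/b6/[-]
after 3 — deliver 1→2: ·
after 4 — deliver 2→0: n0:foll/b6/[-]
after 5 — deliver 0→2: n2:lead/b6/[-]
after 6 — propose(2,'y'): ·
after 7 — deliver 2→1: n1:foll/b6/[y]
after 8 — deliver 1→2: ·
after 9 — timeout(0): n0:cand/b8/[-]
after 10 — deliver 0→3: n3:foll/b8/[-]
after 11 — deliver 3→0: ·
after 12 — deliver 0→2: n2:foll/b8/[-]
after 13 — deliver 2→0: ·
after 14 — deliver 3→2: ·

yes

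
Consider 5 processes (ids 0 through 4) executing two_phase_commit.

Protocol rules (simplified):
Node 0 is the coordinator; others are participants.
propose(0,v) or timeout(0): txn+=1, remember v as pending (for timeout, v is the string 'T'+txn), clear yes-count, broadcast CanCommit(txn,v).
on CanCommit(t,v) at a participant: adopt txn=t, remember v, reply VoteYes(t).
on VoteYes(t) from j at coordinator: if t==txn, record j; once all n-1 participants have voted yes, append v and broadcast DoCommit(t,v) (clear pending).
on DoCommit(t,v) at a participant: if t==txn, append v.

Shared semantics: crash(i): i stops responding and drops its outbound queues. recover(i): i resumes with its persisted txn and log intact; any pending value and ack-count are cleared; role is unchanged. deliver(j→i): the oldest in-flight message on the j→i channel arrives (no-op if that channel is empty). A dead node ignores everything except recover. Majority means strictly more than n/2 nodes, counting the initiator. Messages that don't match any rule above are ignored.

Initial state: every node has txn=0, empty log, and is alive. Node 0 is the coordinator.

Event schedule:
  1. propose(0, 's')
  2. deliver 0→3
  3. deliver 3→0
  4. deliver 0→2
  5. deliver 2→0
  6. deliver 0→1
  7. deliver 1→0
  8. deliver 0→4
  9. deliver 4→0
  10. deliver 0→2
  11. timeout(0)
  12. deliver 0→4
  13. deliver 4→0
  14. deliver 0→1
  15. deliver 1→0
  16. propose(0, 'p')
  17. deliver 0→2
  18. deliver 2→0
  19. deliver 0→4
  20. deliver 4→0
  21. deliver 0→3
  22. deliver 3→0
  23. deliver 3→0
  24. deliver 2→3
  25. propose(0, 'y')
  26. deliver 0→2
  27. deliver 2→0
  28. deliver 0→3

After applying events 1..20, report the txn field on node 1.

1

after 1 — propose(0,'s'): n0:coor/t1/[-]
after 2 — deliver 0→3: n3:part/t1/[-]
after 3 — deliver 3→0: ·
after 4 — deliver 0→2: n2:part/t1/[-]
after 5 — deliver 2→0: ·
after 6 — deliver 0→1: n1:part/t1/[-]
after 7 — deliver 1→0: ·
after 8 — deliver 0→4: n4:part/t1/[-]
after 9 — deliver 4→0: n0:coor/t1/[s]
after 10 — deliver 0→2: n2:part/t1/[s]
after 11 — timeout(0): n0:coor/t2/[s]
after 12 — deliver 0→4: n4:part/t1/[s]
after 13 — deliver 4→0: ·
after 14 — deliver 0→1: n1:part/t1/[s]
after 15 — deliver 1→0: ·
after 16 — propose(0,'p'): n0:coor/t3/[s]
after 17 — deliver 0→2: n2:part/t2/[s]
after 18 — deliver 2→0: ·
after 19 — deliver 0→4: n4:part/t2/[s]
after 20 — deliver 4→0: ·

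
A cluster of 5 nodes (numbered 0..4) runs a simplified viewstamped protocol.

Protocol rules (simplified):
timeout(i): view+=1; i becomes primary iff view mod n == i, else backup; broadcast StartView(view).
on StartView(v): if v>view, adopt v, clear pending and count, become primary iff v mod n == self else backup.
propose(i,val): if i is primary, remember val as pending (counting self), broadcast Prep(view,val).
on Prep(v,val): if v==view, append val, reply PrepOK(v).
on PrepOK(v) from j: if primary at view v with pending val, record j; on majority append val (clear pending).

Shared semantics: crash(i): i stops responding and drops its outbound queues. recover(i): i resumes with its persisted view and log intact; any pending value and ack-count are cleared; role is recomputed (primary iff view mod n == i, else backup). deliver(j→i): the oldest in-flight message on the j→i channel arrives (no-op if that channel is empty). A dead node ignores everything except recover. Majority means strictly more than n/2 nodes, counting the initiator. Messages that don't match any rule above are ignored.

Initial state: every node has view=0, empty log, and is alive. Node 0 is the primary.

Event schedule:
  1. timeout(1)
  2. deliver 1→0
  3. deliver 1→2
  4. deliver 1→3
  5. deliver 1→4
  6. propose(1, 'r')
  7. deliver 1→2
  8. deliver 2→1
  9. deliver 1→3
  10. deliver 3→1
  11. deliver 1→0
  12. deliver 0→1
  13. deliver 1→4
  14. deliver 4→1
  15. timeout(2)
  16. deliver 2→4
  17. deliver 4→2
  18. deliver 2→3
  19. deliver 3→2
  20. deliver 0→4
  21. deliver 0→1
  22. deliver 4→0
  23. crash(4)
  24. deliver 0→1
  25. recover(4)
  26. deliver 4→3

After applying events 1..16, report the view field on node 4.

2

step 1 timeout(1): 1={prim,v=1,log=-}
step 2 deliver 1→0: 0={back,v=1,log=-}
step 3 deliver 1→2: 2={back,v=1,log=-}
step 4 deliver 1→3: 3={back,v=1,log=-}
step 5 deliver 1→4: 4={back,v=1,log=-}
step 6 propose(1,'r'): —
step 7 deliver 1→2: 2={back,v=1,log=r}
step 8 deliver 2→1: —
step 9 deliver 1→3: 3={back,v=1,log=r}
step 10 deliver 3→1: 1={prim,v=1,log=r}
step 11 deliver 1→0: 0={back,v=1,log=r}
step 12 deliver 0→1: —
step 13 deliver 1→4: 4={back,v=1,log=r}
step 14 deliver 4→1: —
step 15 timeout(2): 2={prim,v=2,log=r}
step 16 deliver 2→4: 4={back,v=2,log=r}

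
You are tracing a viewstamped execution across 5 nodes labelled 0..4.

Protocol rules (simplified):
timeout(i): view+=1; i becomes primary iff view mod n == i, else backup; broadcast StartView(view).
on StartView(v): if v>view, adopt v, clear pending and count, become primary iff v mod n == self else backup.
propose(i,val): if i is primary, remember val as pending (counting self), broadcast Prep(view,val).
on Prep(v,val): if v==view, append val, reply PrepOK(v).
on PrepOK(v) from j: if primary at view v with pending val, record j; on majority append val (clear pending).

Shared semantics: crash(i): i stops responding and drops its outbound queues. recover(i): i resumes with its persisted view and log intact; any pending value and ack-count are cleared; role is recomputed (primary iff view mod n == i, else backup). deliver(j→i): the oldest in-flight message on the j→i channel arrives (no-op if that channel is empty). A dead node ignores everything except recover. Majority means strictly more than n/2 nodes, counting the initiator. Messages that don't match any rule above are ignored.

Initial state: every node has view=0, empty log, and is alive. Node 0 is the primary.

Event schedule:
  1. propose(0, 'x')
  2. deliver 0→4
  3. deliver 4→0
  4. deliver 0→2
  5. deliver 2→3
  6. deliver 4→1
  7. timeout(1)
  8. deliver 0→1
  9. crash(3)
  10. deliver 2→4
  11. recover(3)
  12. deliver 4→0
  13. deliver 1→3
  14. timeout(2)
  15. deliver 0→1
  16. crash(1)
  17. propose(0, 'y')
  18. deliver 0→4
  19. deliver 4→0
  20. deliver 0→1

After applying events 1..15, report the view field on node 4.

0

after 1 — propose(0,'x'): ·
after 2 — deliver 0→4: n4:back/v0/[x]
after 3 — deliver 4→0: ·
after 4 — deliver 0→2: n2:back/v0/[x]
after 5 — deliver 2→3: ·
after 6 — deliver 4→1: ·
after 7 — timeout(1): n1:prim/v1/[-]
after 8 — deliver 0→1: ·
after 9 — crash(3): n3:✗back/v0/[-]
after 10 — deliver 2→4: ·
after 11 — recover(3): n3:back/v0/[-]
after 12 — deliver 4→0: ·
after 13 — deliver 1→3: n3:back/v1/[-]
after 14 — timeout(2): n2:back/v1/[x]
after 15 — deliver 0→1: ·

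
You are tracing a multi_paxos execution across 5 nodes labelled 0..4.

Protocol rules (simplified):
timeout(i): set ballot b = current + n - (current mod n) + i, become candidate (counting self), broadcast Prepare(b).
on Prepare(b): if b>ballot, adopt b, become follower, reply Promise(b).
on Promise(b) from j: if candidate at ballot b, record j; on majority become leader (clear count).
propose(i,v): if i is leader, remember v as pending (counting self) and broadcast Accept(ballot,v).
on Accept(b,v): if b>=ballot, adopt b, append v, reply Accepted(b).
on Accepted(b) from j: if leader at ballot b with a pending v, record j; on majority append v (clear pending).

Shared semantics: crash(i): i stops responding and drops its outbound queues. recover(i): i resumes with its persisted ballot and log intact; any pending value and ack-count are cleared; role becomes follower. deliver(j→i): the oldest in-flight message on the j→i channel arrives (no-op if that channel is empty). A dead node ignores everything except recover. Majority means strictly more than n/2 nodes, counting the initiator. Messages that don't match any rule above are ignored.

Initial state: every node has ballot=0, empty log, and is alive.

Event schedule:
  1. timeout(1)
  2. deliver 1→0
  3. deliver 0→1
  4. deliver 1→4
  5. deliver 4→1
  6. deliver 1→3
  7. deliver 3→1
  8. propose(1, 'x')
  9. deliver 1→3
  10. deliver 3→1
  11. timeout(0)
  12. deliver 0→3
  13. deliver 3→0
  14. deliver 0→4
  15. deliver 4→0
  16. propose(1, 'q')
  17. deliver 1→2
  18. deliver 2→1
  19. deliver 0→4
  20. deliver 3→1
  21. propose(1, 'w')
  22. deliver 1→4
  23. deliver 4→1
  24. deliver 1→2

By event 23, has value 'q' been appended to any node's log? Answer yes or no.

no

1. timeout(1):  <1:cand b6 ->
2. deliver 1→0:  <0:foll b6 ->
3. deliver 0→1:  nop
4. deliver 1→4:  <4:foll b6 ->
5. deliver 4→1:  <1:lead b6 ->
6. deliver 1→3:  <3:foll b6 ->
7. deliver 3→1:  nop
8. propose(1,'x'):  nop
9. deliver 1→3:  <3:foll b6 x>
10. deliver 3→1:  nop
11. timeout(0):  <0:cand b10 ->
12. deliver 0→3:  <3:foll b10 x>
13. deliver 3→0:  nop
14. deliver 0→4:  <4:foll b10 ->
15. deliver 4→0:  <0:lead b10 ->
16. propose(1,'q'):  nop
17. deliver 1→2:  <2:foll b6 ->
18. deliver 2→1:  nop
19. deliver 0→4:  nop
20. deliver 3→1:  nop
21. propose(1,'w'):  nop
22. deliver 1→4:  nop
23. deliver 4→1:  nop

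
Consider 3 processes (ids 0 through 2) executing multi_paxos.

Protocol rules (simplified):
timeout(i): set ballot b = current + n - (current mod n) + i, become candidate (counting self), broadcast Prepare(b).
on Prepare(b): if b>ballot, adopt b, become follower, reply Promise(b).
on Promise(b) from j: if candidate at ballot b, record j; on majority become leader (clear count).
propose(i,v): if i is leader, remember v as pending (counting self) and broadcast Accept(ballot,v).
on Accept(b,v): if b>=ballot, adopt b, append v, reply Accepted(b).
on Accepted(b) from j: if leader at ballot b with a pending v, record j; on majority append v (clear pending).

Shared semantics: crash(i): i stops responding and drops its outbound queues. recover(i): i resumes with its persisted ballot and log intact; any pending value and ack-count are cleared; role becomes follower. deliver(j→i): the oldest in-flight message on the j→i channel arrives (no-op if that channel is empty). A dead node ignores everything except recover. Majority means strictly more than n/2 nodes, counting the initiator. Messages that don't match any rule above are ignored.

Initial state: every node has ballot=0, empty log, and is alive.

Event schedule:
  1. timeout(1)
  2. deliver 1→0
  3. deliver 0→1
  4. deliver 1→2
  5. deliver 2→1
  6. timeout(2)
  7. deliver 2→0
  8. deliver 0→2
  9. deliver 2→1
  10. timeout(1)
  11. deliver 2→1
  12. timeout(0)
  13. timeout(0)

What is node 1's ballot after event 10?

step 1 timeout(1): 1={cand,b=4,log=-}
step 2 deliver 1→0: 0={foll,b=4,log=-}
step 3 deliver 0→1: 1={lead,b=4,log=-}
step 4 deliver 1→2: 2={foll,b=4,log=-}
step 5 deliver 2→1: —
step 6 timeout(2): 2={cand,b=8,log=-}
step 7 deliver 2→0: 0={foll,b=8,log=-}
step 8 deliver 0→2: 2={lead,b=8,log=-}
step 9 deliver 2→1: 1={foll,b=8,log=-}
step 10 timeout(1): 1={cand,b=10,log=-}

10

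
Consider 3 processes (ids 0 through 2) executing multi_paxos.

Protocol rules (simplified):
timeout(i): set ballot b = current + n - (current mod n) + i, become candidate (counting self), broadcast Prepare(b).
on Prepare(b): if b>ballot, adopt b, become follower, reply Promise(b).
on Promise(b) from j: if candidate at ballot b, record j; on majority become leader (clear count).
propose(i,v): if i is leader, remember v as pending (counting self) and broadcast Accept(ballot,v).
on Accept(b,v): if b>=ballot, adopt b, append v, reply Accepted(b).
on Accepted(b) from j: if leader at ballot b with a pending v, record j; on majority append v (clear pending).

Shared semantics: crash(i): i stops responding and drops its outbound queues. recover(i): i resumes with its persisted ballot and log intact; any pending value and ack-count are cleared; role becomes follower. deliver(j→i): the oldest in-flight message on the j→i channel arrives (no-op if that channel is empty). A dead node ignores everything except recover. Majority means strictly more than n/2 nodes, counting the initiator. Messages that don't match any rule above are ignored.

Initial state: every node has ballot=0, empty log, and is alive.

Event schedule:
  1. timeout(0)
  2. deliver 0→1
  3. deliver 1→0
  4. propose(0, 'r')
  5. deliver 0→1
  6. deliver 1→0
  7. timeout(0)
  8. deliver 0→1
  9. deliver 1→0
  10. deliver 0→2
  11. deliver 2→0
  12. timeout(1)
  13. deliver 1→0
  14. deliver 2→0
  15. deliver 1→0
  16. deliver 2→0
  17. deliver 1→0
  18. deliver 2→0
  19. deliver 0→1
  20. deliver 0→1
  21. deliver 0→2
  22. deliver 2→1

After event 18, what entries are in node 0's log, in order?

r

[1] timeout(0) → N0(cand b3 [-])
[2] deliver 0→1 → N1(foll b3 [-])
[3] deliver 1→0 → N0(lead b3 [-])
[4] propose(0,'r') → ∅
[5] deliver 0→1 → N1(foll b3 [r])
[6] deliver 1→0 → N0(lead b3 [r])
[7] timeout(0) → N0(cand b6 [r])
[8] deliver 0→1 → N1(foll b6 [r])
[9] deliver 1→0 → N0(lead b6 [r])
[10] deliver 0→2 → N2(foll b3 [-])
[11] deliver 2→0 → ∅
[12] timeout(1) → N1(cand b10 [r])
[13] deliver 1→0 → N0(foll b10 [r])
[14] deliver 2→0 → ∅
[15] deliver 1→0 → ∅
[16] deliver 2→0 → ∅
[17] deliver 1→0 → ∅
[18] deliver 2→0 → ∅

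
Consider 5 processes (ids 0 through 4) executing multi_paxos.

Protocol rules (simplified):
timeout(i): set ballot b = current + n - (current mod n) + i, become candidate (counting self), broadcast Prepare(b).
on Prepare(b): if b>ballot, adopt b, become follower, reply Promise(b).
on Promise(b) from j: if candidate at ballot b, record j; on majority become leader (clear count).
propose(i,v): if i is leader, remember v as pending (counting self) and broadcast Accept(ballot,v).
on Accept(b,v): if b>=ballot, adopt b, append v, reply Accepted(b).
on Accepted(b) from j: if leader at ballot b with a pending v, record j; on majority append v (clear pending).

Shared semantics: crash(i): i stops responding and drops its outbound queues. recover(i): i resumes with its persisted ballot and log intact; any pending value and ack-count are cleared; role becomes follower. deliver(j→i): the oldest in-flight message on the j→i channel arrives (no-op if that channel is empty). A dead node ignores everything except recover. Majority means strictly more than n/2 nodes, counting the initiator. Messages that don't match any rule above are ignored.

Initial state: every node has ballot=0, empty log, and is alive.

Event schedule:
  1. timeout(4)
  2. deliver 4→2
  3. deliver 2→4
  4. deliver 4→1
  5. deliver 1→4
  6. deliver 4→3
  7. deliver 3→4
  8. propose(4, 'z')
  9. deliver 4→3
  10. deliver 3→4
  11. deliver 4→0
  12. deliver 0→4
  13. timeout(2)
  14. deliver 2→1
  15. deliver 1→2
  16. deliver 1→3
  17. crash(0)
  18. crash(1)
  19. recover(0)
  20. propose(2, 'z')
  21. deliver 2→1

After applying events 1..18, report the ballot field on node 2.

12

e1 timeout(4): 4[cand,b=9,-]
e2 deliver 4→2: 2[foll,b=9,-]
e3 deliver 2→4: ·
e4 deliver 4→1: 1[foll,b=9,-]
e5 deliver 1→4: 4[lead,b=9,-]
e6 deliver 4→3: 3[foll,b=9,-]
e7 deliver 3→4: ·
e8 propose(4,'z'): ·
e9 deliver 4→3: 3[foll,b=9,z]
e10 deliver 3→4: ·
e11 deliver 4→0: 0[foll,b=9,-]
e12 deliver 0→4: ·
e13 timeout(2): 2[cand,b=12,-]
e14 deliver 2→1: 1[foll,b=12,-]
e15 deliver 1→2: ·
e16 deliver 1→3: ·
e17 crash(0): 0[✗foll,b=9,-]
e18 crash(1): 1[✗foll,b=12,-]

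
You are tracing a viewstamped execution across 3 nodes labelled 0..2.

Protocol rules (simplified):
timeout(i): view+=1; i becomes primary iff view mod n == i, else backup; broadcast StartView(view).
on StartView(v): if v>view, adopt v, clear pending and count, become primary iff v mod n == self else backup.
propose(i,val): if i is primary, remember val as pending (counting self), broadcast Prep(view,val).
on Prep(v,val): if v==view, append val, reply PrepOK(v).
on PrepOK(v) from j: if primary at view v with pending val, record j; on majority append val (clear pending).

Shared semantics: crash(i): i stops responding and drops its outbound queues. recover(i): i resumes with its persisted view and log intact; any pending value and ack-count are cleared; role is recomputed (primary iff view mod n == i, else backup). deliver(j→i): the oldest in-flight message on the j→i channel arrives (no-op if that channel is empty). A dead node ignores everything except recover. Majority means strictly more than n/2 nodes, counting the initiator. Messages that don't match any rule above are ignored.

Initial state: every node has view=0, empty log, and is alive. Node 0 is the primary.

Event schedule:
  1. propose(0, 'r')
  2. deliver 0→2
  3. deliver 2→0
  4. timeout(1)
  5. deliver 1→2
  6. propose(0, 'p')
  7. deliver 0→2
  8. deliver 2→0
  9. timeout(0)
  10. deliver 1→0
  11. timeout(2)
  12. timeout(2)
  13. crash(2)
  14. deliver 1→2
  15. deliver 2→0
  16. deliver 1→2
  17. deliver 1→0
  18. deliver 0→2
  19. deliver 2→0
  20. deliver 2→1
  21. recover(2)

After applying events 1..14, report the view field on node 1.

1

1. propose(0,'r'):  nop
2. deliver 0→2:  <2:back v0 r>
3. deliver 2→0:  <0:prim v0 r>
4. timeout(1):  <1:prim v1 ->
5. deliver 1→2:  <2:back v1 r>
6. propose(0,'p'):  nop
7. deliver 0→2:  nop
8. deliver 2→0:  nop
9. timeout(0):  <0:back v1 r>
10. deliver 1→0:  nop
11. timeout(2):  <2:prim v2 r>
12. timeout(2):  <2:back v3 r>
13. crash(2):  <2:✗back v3 r>
14. deliver 1→2:  nop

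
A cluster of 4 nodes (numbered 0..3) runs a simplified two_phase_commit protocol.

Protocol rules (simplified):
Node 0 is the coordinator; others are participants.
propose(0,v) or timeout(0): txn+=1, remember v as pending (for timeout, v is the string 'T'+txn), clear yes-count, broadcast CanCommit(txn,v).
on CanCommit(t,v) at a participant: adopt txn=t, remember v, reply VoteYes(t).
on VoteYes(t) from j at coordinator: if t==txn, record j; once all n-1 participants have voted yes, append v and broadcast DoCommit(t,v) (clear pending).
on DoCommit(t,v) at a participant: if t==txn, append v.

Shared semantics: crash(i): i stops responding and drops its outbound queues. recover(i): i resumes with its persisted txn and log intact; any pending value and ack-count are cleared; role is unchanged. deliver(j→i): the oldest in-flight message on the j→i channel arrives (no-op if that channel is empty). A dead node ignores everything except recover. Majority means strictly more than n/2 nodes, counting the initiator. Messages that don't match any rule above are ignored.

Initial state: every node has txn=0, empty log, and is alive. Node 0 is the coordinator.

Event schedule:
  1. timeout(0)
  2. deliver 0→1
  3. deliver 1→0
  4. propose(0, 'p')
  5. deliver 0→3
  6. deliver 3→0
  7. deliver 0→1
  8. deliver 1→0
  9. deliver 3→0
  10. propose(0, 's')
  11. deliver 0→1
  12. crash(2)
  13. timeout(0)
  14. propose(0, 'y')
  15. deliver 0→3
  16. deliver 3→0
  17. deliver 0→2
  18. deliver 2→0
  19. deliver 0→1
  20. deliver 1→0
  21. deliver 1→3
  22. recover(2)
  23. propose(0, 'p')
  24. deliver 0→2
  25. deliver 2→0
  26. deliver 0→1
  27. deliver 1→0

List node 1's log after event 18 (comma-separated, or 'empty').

1. timeout(0):  <0:coor t1 ->
2. deliver 0→1:  <1:part t1 ->
3. deliver 1→0:  nop
4. propose(0,'p'):  <0:coor t2 ->
5. deliver 0→3:  <3:part t1 ->
6. deliver 3→0:  nop
7. deliver 0→1:  <1:part t2 ->
8. deliver 1→0:  nop
9. deliver 3→0:  nop
10. propose(0,'s'):  <0:coor t3 ->
11. deliver 0→1:  <1:part t3 ->
12. crash(2):  <2:✗part t0 ->
13. timeout(0):  <0:coor t4 ->
14. propose(0,'y'):  <0:coor t5 ->
15. deliver 0→3:  <3:part t2 ->
16. deliver 3→0:  nop
17. deliver 0→2:  nop
18. deliver 2→0:  nop

empty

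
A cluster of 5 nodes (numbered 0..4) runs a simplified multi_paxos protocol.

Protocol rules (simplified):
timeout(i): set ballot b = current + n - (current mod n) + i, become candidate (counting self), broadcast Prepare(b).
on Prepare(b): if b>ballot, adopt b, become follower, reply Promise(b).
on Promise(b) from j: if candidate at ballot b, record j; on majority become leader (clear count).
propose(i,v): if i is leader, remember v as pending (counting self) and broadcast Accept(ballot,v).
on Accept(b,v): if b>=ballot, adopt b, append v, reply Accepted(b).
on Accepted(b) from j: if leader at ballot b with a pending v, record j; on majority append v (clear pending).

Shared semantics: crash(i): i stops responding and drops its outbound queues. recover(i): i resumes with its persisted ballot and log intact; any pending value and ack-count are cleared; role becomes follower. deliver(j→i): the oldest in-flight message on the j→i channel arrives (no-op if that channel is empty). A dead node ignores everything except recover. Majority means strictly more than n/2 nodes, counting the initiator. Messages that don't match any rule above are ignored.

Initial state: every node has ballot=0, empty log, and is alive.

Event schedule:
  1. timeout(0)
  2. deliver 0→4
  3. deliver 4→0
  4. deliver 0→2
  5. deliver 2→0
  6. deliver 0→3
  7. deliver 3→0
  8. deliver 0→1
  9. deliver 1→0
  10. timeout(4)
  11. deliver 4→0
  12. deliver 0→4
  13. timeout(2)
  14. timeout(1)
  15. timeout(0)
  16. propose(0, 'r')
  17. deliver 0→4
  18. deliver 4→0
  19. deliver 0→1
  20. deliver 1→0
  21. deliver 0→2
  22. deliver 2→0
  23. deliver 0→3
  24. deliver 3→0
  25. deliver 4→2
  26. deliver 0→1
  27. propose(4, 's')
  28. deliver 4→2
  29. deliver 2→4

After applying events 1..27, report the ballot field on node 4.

[1] timeout(0) → N0(cand b5 [-])
[2] deliver 0→4 → N4(foll b5 [-])
[3] deliver 4→0 → ∅
[4] deliver 0→2 → N2(foll b5 [-])
[5] deliver 2→0 → N0(lead b5 [-])
[6] deliver 0→3 → N3(foll b5 [-])
[7] deliver 3→0 → ∅
[8] deliver 0→1 → N1(foll b5 [-])
[9] deliver 1→0 → ∅
[10] timeout(4) → N4(cand b14 [-])
[11] deliver 4→0 → N0(foll b14 [-])
[12] deliver 0→4 → ∅
[13] timeout(2) → N2(cand b12 [-])
[14] timeout(1) → N1(cand b11 [-])
[15] timeout(0) → N0(cand b15 [-])
[16] propose(0,'r') → ∅
[17] deliver 0→4 → N4(foll b15 [-])
[18] deliver 4→0 → ∅
[19] deliver 0→1 → N1(foll b15 [-])
[20] deliver 1→0 → ∅
[21] deliver 0→2 → N2(foll b15 [-])
[22] deliver 2→0 → ∅
[23] deliver 0→3 → N3(foll b15 [-])
[24] deliver 3→0 → N0(lead b15 [-])
[25] deliver 4→2 → ∅
[26] deliver 0→1 → ∅
[27] propose(4,'s') → ∅

15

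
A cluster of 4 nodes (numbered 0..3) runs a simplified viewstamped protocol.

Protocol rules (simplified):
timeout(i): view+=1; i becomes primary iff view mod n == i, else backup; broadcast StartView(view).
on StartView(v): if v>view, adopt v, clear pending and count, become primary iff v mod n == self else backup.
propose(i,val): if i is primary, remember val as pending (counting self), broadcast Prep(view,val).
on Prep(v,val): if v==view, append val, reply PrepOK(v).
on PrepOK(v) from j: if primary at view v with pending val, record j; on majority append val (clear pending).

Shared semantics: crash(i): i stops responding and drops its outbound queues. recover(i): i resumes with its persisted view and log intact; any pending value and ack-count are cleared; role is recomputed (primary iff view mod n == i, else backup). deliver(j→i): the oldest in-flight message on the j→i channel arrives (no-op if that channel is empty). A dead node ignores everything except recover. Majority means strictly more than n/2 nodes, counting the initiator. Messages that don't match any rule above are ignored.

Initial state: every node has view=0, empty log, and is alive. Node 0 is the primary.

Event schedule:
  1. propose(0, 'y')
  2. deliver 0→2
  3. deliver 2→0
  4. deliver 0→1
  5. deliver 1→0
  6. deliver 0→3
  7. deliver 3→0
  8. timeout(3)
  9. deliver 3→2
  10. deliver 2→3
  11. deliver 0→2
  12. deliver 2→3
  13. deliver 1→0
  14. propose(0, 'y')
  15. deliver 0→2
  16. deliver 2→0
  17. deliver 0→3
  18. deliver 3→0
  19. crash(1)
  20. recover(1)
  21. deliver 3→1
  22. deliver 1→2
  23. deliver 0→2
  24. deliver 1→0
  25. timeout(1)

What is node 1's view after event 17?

0

[1] propose(0,'y') → ∅
[2] deliver 0→2 → N2(back v0 [y])
[3] deliver 2→0 → ∅
[4] deliver 0→1 → N1(back v0 [y])
[5] deliver 1→0 → N0(prim v0 [y])
[6] deliver 0→3 → N3(back v0 [y])
[7] deliver 3→0 → ∅
[8] timeout(3) → N3(back v1 [y])
[9] deliver 3→2 → N2(back v1 [y])
[10] deliver 2→3 → ∅
[11] deliver 0→2 → ∅
[12] deliver 2→3 → ∅
[13] deliver 1→0 → ∅
[14] propose(0,'y') → ∅
[15] deliver 0→2 → ∅
[16] deliver 2→0 → ∅
[17] deliver 0→3 → ∅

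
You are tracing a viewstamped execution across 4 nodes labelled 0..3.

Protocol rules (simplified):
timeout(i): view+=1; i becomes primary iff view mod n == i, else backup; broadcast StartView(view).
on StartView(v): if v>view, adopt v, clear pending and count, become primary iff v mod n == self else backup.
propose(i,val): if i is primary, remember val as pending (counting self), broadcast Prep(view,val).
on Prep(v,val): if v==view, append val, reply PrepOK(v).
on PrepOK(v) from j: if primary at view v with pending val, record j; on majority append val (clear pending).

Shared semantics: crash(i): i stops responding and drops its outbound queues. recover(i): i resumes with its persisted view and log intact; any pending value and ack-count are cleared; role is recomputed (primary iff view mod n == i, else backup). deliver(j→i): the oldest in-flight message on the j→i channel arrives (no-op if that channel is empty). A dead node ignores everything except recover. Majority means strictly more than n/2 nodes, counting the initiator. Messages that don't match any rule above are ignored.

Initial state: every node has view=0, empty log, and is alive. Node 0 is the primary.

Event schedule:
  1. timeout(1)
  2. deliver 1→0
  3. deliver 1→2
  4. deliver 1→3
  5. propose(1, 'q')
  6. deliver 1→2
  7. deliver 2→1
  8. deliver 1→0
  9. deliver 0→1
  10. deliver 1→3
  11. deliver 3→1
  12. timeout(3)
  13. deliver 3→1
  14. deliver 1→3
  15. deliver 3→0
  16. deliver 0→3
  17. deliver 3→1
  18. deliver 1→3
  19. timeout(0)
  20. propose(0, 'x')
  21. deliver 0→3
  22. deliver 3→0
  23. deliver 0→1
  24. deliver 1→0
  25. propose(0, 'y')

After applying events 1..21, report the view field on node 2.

1

step 1 timeout(1): 1={prim,v=1,log=-}
step 2 deliver 1→0: 0={back,v=1,log=-}
step 3 deliver 1→2: 2={back,v=1,log=-}
step 4 deliver 1→3: 3={back,v=1,log=-}
step 5 propose(1,'q'): —
step 6 deliver 1→2: 2={back,v=1,log=q}
step 7 deliver 2→1: —
step 8 deliver 1→0: 0={back,v=1,log=q}
step 9 deliver 0→1: 1={prim,v=1,log=q}
step 10 deliver 1→3: 3={back,v=1,log=q}
step 11 deliver 3→1: —
step 12 timeout(3): 3={back,v=2,log=q}
step 13 deliver 3→1: 1={back,v=2,log=q}
step 14 deliver 1→3: —
step 15 deliver 3→0: 0={back,v=2,log=q}
step 16 deliver 0→3: —
step 17 deliver 3→1: —
step 18 deliver 1→3: —
step 19 timeout(0): 0={back,v=3,log=q}
step 20 propose(0,'x'): —
step 21 deliver 0→3: 3={prim,v=3,log=q}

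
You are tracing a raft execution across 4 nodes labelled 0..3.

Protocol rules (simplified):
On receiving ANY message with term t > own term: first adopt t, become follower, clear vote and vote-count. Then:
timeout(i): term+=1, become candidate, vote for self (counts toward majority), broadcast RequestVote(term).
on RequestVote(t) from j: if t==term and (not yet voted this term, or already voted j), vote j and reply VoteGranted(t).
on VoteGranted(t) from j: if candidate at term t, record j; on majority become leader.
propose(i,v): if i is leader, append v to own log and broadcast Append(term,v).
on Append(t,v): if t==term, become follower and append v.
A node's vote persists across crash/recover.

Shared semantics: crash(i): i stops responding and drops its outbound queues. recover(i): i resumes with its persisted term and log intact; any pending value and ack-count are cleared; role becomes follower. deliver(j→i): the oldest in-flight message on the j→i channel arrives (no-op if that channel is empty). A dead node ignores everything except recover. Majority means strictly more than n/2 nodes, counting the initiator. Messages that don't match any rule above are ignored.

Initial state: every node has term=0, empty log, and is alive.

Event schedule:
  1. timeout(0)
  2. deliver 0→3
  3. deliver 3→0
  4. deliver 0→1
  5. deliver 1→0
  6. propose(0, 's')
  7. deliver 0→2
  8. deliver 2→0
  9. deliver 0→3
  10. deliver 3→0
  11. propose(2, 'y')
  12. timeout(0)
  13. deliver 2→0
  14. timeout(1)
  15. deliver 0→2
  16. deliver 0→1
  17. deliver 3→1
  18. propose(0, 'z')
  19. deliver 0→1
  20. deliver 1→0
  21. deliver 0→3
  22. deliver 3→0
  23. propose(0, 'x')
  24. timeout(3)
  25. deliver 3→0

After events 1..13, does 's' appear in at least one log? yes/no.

yes

step 1 timeout(0): 0={cand,t=1,log=-}
step 2 deliver 0→3: 3={foll,t=1,log=-}
step 3 deliver 3→0: —
step 4 deliver 0→1: 1={foll,t=1,log=-}
step 5 deliver 1→0: 0={lead,t=1,log=-}
step 6 propose(0,'s'): 0={lead,t=1,log=s}
step 7 deliver 0→2: 2={foll,t=1,log=-}
step 8 deliver 2→0: —
step 9 deliver 0→3: 3={foll,t=1,log=s}
step 10 deliver 3→0: —
step 11 propose(2,'y'): —
step 12 timeout(0): 0={cand,t=2,log=s}
step 13 deliver 2→0: —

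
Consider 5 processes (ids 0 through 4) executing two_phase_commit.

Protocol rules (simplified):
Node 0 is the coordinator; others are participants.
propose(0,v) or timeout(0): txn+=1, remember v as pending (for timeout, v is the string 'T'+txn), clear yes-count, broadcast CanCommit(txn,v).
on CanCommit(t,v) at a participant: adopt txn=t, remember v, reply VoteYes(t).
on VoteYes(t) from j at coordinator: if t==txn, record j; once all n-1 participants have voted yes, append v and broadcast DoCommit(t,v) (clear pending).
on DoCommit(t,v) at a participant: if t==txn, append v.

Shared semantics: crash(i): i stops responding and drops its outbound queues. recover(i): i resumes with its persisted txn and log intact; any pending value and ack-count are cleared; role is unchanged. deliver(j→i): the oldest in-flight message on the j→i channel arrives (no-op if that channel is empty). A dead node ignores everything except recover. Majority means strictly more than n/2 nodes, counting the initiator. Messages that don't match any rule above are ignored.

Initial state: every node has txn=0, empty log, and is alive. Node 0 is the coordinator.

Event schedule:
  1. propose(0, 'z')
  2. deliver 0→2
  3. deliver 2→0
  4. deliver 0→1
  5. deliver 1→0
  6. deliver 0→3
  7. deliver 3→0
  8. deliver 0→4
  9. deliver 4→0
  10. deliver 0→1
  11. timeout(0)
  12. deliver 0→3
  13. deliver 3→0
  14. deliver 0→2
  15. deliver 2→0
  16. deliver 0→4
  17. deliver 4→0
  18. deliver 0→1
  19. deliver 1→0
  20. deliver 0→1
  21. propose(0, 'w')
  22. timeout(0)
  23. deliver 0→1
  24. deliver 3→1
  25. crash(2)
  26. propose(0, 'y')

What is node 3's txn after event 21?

1

[1] propose(0,'z') → N0(coor t1 [-])
[2] deliver 0→2 → N2(part t1 [-])
[3] deliver 2→0 → ∅
[4] deliver 0→1 → N1(part t1 [-])
[5] deliver 1→0 → ∅
[6] deliver 0→3 → N3(part t1 [-])
[7] deliver 3→0 → ∅
[8] deliver 0→4 → N4(part t1 [-])
[9] deliver 4→0 → N0(coor t1 [z])
[10] deliver 0→1 → N1(part t1 [z])
[11] timeout(0) → N0(coor t2 [z])
[12] deliver 0→3 → N3(part t1 [z])
[13] deliver 3→0 → ∅
[14] deliver 0→2 → N2(part t1 [z])
[15] deliver 2→0 → ∅
[16] deliver 0→4 → N4(part t1 [z])
[17] deliver 4→0 → ∅
[18] deliver 0→1 → N1(part t2 [z])
[19] deliver 1→0 → ∅
[20] deliver 0→1 → ∅
[21] propose(0,'w') → N0(coor t3 [z])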